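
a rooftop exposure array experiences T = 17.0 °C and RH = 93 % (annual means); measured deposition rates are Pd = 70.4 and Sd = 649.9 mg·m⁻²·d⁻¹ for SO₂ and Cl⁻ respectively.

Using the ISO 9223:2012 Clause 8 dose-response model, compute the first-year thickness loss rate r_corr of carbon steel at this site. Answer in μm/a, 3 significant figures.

carbon steel: temperature factor f = -0.054·(7.0) = -0.3780
  SO₂ term: 1.77·70.4^0.52·exp(0.02·93-0.3780) = 71.18
  Sd branch = 0.102·Sd^0.62·e^(0.033·RH+0.04·T) = 240.3 μm/a
  sum: 71.18 + 240.3 → r_corr = 311.5 μm/a

r_corr = 311 μm/a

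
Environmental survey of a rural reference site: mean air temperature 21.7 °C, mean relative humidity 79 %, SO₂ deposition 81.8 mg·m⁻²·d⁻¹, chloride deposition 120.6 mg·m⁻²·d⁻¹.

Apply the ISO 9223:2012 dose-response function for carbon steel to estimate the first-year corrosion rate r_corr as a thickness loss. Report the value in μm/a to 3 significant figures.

r_corr = 109 μm/a

carbon steel: T>10 °C ⇒ hinge -0.054·(21.7−10) = -0.6318
  Pd branch = 1.77·Pd^0.52·e^(0.02·RH+f) = 45.12 μm/a
  Sd branch = 0.102·Sd^0.62·e^(0.033·RH+0.04·T) = 64.3 μm/a
  r_corr = 45.12 + 64.3 = 109.4 μm/a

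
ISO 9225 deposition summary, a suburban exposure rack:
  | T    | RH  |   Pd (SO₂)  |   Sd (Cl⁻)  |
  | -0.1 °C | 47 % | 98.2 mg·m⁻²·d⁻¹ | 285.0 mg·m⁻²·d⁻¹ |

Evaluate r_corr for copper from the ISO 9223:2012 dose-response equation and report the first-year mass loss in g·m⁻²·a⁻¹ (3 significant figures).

r_corr = 2.98 g·m⁻²·a⁻¹

copper: T≤10 °C ⇒ hinge +0.126·(-0.1−10) = -1.2726
  SO₂ term: 0.0053·98.2^0.26·exp(0.059·47-1.2726) = 0.07831
  Sd branch = 0.01025·Sd^0.27·e^(0.036·RH+0.049·T) = 0.2548 μm/a
  sum: 0.07831 + 0.2548 → r_corr = 0.3331 μm/a
Convert to mass loss: 0.3331 μm/a × 8.96 g/cm³ = 2.985 g·m⁻²·a⁻¹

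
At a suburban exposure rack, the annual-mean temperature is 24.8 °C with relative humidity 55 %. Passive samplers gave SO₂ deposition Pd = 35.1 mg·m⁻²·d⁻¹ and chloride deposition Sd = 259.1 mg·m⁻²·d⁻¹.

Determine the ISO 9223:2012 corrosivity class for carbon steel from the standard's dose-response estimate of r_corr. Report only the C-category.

carbon steel: T>10 °C ⇒ hinge -0.054·(24.8−10) = -0.7992
  Pd branch = 1.77·Pd^0.52·e^(0.02·RH+f) = 15.21 μm/a
  Sd branch = 0.102·Sd^0.62·e^(0.033·RH+0.04·T) = 52.97 μm/a
  sum: 15.21 + 52.97 → r_corr = 68.18 μm/a
68.2 μm/a falls in (50, 80] for carbon steel → category C4

C4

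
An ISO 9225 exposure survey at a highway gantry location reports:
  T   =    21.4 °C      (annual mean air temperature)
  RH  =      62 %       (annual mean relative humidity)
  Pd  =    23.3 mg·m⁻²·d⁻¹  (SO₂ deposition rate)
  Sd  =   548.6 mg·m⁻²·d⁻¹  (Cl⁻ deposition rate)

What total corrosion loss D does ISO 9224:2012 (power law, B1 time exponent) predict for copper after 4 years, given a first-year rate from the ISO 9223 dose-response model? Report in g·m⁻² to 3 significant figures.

D(4) = 38.0 g·m⁻²

copper: f(T) = -0.080·(T−10) [T>10 °C] = -0.9120
  sulphur-dioxide contribution → 0.1872 μm/a
  chloride contribution → 1.496 μm/a
  total first-year rate 1.684 μm/a
ISO 9224: D(t) = r_corr · t^b with b = 0.667 (copper, B1)
  D(4) = 1.684 × 4^0.667 = 1.684 × 2.521 = 4.245 μm
  Mass loss = 4.245 μm × 8.96 g/cm³ = 38.03 g·m⁻²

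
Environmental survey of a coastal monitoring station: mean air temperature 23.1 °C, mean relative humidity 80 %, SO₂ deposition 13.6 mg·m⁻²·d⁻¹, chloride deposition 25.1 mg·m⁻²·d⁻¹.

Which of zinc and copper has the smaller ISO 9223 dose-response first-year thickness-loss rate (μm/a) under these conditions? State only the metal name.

zinc: temperature factor f = -0.071·(13.1) = -0.9301
  SO₂ term: 0.0129·13.6^0.44·exp(0.046·80-0.9301) = 0.6362
  Sd branch = 0.0175·Sd^0.57·e^(0.008·RH+0.085·T) = 1.484 μm/a
  sum: 0.6362 + 1.484 → r_corr = 2.121 μm/a
copper: f(T) = -0.080·(T−10) [T>10 °C] = -1.0480
  SO₂ term: 0.0053·13.6^0.26·exp(0.059·80-1.0480) = 0.4109
  Cl⁻ term: 0.01025·25.1^0.27·exp(0.036·80+0.049·23.1) = 1.352
  r_corr = 0.4109 + 1.352 = 1.763 μm/a
Ordering by μm/a: zinc (2.12) > copper (1.76)

copper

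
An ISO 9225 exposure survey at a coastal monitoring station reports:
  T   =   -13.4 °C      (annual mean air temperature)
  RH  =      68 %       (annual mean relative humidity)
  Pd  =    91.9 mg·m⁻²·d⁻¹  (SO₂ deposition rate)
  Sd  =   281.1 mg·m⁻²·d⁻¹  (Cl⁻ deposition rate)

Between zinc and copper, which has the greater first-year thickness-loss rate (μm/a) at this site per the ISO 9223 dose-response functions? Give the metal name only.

zinc

zinc: temperature factor f = +0.038·(-23.4) = -0.8892
  Pd branch = 0.0129·Pd^0.44·e^(0.046·RH+f) = 0.8846 μm/a
  Sd branch = 0.0175·Sd^0.57·e^(0.008·RH+0.085·T) = 0.2402 μm/a
  r_corr = 0.8846 + 0.2402 = 1.125 μm/a
copper: T≤10 °C ⇒ hinge +0.126·(-13.4−10) = -2.9484
  Pd branch = 0.0053·Pd^0.26·e^(0.059·RH+f) = 0.04973 μm/a
  Cl⁻ term: 0.01025·281.1^0.27·exp(0.036·68+0.049·-13.4) = 0.2818
  r_corr = 0.04973 + 0.2818 = 0.3315 μm/a
Ordering by μm/a: zinc (1.12) > copper (0.332)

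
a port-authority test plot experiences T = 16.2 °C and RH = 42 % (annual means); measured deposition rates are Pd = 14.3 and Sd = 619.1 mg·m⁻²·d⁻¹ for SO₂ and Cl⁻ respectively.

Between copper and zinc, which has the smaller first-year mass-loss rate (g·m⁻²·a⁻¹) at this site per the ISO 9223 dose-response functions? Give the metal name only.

copper: temperature factor f = -0.080·(6.2) = -0.4960
  Pd branch = 0.0053·Pd^0.26·e^(0.059·RH+f) = 0.07681 μm/a
  Sd branch = 0.01025·Sd^0.27·e^(0.036·RH+0.049·T) = 0.5833 μm/a
  r_corr = 0.07681 + 0.5833 = 0.6601 μm/a
  mass loss = 0.6601 μm/a × 8.96 g/cm³ = 5.915 g·m⁻²·a⁻¹
zinc: f(T) = -0.071·(T−10) [T>10 °C] = -0.4402
  SO₂ term: 0.0129·14.3^0.44·exp(0.046·42-0.4402) = 0.1848
  Cl⁻ term: 0.0175·619.1^0.57·exp(0.008·42+0.085·16.2) = 3.787
  r_corr = 0.1848 + 3.787 = 3.972 μm/a
  mass loss = 3.972 μm/a × 7.14 g/cm³ = 28.36 g·m⁻²·a⁻¹
Ordering by g·m⁻²·a⁻¹: zinc (28.4) > copper (5.91)

copper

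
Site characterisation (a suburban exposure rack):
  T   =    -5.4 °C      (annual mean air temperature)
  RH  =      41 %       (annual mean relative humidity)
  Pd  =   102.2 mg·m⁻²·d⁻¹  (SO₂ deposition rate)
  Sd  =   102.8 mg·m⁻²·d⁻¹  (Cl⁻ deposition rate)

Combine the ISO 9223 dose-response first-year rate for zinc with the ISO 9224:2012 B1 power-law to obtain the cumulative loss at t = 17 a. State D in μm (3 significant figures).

zinc: f(T) = +0.038·(T−10) [T≤10 °C] = -0.5852
  SO₂ term: 0.0129·102.2^0.44·exp(0.046·41-0.5852) = 0.3628
  Sd branch = 0.0175·Sd^0.57·e^(0.008·RH+0.085·T) = 0.2153 μm/a
  sum: 0.3628 + 0.2153 → r_corr = 0.5781 μm/a
Long-term exponent b (ISO 9224 Table 2, B1) = 0.813
  D(17) = 0.5781 × 17^0.813 = 0.5781 × 10.01 = 5.786 μm

D(17) = 5.79 μm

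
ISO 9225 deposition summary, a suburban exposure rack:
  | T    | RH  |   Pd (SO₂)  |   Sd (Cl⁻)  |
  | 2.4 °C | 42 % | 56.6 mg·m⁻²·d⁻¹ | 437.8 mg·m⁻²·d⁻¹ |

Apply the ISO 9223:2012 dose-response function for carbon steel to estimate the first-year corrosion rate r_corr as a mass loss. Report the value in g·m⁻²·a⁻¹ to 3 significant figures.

carbon steel: T≤10 °C ⇒ hinge +0.150·(2.4−10) = -1.1400
  SO₂ term: 1.77·56.6^0.52·exp(0.02·42-1.1400) = 10.69
  Sd branch = 0.102·Sd^0.62·e^(0.033·RH+0.04·T) = 19.49 μm/a
  r_corr = 10.69 + 19.49 = 30.18 μm/a
Convert to mass loss: 30.18 μm/a × 7.85 g/cm³ = 236.9 g·m⁻²·a⁻¹

r_corr = 237 g·m⁻²·a⁻¹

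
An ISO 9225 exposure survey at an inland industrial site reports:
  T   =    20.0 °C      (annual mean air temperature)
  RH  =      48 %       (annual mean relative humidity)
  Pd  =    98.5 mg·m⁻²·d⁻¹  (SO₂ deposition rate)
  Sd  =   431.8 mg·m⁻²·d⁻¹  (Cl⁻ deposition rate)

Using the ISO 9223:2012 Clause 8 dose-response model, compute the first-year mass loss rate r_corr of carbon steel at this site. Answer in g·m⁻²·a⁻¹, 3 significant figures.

carbon steel: temperature factor f = -0.054·(10.0) = -0.5400
  Pd branch = 1.77·Pd^0.52·e^(0.02·RH+f) = 29.31 μm/a
  Sd branch = 0.102·Sd^0.62·e^(0.033·RH+0.04·T) = 47.62 μm/a
  r_corr = 29.31 + 47.62 = 76.93 μm/a
Convert to mass loss: 76.93 μm/a × 7.85 g/cm³ = 603.9 g·m⁻²·a⁻¹

r_corr = 604 g·m⁻²·a⁻¹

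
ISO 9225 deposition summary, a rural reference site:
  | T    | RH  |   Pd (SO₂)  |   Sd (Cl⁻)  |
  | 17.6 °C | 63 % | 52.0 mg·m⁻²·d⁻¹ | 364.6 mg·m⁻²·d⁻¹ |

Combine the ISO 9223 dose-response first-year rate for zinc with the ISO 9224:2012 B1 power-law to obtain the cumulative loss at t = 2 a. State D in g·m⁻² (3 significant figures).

D(2) = 56.5 g·m⁻²

zinc: temperature factor f = -0.071·(7.6) = -0.5396
  SO₂ term: 0.0129·52.0^0.44·exp(0.046·63-0.5396) = 0.776
  Sd branch = 0.0175·Sd^0.57·e^(0.008·RH+0.085·T) = 3.731 μm/a
  r_corr = 0.776 + 3.731 = 4.507 μm/a
Power-law: D(2) = r_corr · 2^0.813
  D(2) = 4.507 × 2^0.813 = 4.507 × 1.757 = 7.919 μm
  Mass loss = 7.919 μm × 7.14 g/cm³ = 56.54 g·m⁻²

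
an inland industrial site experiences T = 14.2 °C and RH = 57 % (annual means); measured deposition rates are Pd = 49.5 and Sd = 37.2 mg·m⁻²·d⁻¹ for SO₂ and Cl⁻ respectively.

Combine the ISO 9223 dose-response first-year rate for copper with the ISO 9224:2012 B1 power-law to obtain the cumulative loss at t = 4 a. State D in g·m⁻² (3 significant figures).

D(4) = 16.4 g·m⁻²

copper: temperature factor f = -0.080·(4.2) = -0.3360
  sulphur-dioxide contribution → 0.3016 μm/a
  chloride contribution → 0.4247 μm/a
  total first-year rate 0.7264 μm/a
Power-law: D(4) = r_corr · 4^0.667
  D(4) = 0.7264 × 4^0.667 = 0.7264 × 2.521 = 1.831 μm
  Mass loss = 1.831 μm × 8.96 g/cm³ = 16.41 g·m⁻²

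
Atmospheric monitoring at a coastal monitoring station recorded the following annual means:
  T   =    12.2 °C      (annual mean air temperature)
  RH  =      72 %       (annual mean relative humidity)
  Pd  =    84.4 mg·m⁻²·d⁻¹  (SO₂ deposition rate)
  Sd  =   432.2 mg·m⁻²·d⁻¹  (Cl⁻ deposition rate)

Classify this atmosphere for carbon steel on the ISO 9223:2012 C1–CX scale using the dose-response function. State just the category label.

carbon steel: T>10 °C ⇒ hinge -0.054·(12.2−10) = -0.1188
  sulphur-dioxide contribution → 66.6 μm/a
  chloride contribution → 77.01 μm/a
  total first-year rate 143.6 μm/a
Category bounds: 80…200 μm/a bracket r_corr ⇒ C5

C5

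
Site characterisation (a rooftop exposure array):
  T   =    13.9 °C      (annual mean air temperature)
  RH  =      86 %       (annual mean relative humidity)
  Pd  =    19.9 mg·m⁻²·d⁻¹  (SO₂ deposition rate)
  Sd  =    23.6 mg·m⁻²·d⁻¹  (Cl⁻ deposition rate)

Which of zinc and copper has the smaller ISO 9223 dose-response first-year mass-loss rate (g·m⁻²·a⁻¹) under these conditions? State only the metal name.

zinc

zinc: temperature factor f = -0.071·(3.9) = -0.2769
  Pd branch = 0.0129·Pd^0.44·e^(0.046·RH+f) = 1.905 μm/a
  Sd branch = 0.0175·Sd^0.57·e^(0.008·RH+0.085·T) = 0.6879 μm/a
  r_corr = 1.905 + 0.6879 = 2.593 μm/a
  mass loss = 2.593 μm/a × 7.14 g/cm³ = 18.51 g·m⁻²·a⁻¹
copper: temperature factor f = -0.080·(3.9) = -0.3120
  SO₂ term: 0.0053·19.9^0.26·exp(0.059·86-0.3120) = 1.349
  Cl⁻ term: 0.01025·23.6^0.27·exp(0.036·86+0.049·13.9) = 1.051
  r_corr = 1.349 + 1.051 = 2.401 μm/a
  mass loss = 2.401 μm/a × 8.96 g/cm³ = 21.51 g·m⁻²·a⁻¹
Ordering by g·m⁻²·a⁻¹: copper (21.5) > zinc (18.5)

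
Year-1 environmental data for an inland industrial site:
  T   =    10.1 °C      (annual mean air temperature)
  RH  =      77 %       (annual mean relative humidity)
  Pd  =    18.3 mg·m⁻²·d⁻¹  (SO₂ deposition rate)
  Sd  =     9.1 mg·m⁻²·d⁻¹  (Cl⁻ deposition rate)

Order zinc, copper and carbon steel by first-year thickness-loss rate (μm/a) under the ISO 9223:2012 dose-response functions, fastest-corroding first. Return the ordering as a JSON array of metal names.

zinc: temperature factor f = -0.071·(0.1) = -0.0071
  SO₂ term: 0.0129·18.3^0.44·exp(0.046·77-0.0071) = 1.589
  Sd branch = 0.0175·Sd^0.57·e^(0.008·RH+0.085·T) = 0.2692 μm/a
  r_corr = 1.589 + 0.2692 = 1.859 μm/a
copper: f(T) = -0.080·(T−10) [T>10 °C] = -0.0080
  Pd branch = 0.0053·Pd^0.26·e^(0.059·RH+f) = 1.052 μm/a
  Sd branch = 0.01025·Sd^0.27·e^(0.036·RH+0.049·T) = 0.488 μm/a
  r_corr = 1.052 + 0.488 = 1.54 μm/a
carbon steel: temperature factor f = -0.054·(0.1) = -0.0054
  Pd branch = 1.77·Pd^0.52·e^(0.02·RH+f) = 37.23 μm/a
  Sd branch = 0.102·Sd^0.62·e^(0.033·RH+0.04·T) = 7.624 μm/a
  r_corr = 37.23 + 7.624 = 44.86 μm/a
Ordering by μm/a: carbon steel (44.9) > zinc (1.86) > copper (1.54)

["carbon steel", "zinc", "copper"]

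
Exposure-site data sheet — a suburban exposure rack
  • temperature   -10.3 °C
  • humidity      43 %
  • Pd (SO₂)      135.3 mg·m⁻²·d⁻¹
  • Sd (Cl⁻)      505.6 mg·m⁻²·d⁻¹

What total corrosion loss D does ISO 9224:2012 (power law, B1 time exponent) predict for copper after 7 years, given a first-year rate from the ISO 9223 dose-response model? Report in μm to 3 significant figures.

copper: T≤10 °C ⇒ hinge +0.126·(-10.3−10) = -2.5578
  sulphur-dioxide contribution → 0.01859 μm/a
  chloride contribution → 0.1563 μm/a
  total first-year rate 0.1749 μm/a
Long-term exponent b (ISO 9224 Table 2, B1) = 0.667
  D(7) = 0.1749 × 7^0.667 = 0.1749 × 3.662 = 0.6403 μm

D(7) = 0.640 μm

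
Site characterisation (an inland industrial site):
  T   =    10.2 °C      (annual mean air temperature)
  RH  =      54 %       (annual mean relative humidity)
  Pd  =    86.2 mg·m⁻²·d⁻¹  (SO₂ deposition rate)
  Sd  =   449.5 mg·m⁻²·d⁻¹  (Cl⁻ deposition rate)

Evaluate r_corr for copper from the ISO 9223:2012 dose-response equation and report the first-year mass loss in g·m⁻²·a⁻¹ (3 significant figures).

r_corr = 9.10 g·m⁻²·a⁻¹

copper: temperature factor f = -0.080·(0.2) = -0.0160
  sulphur-dioxide contribution → 0.402 μm/a
  chloride contribution → 0.6142 μm/a
  ⇒ r_corr(copper) = 1.016 μm/a
Convert to mass loss: 1.016 μm/a × 8.96 g/cm³ = 9.105 g·m⁻²·a⁻¹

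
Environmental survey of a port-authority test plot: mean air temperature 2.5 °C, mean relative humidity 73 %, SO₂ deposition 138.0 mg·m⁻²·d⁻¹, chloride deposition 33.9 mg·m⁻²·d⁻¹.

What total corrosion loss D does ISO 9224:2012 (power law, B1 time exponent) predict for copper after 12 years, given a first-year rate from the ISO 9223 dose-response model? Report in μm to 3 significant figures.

D(12) = 5.07 μm

copper: f(T) = +0.126·(T−10) [T≤10 °C] = -0.9450
  sulphur-dioxide contribution → 0.5505 μm/a
  chloride contribution → 0.4153 μm/a
  ⇒ r_corr(copper) = 0.9658 μm/a
Long-term exponent b (ISO 9224 Table 2, B1) = 0.667
  D(12) = 0.9658 × 12^0.667 = 0.9658 × 5.246 = 5.067 μm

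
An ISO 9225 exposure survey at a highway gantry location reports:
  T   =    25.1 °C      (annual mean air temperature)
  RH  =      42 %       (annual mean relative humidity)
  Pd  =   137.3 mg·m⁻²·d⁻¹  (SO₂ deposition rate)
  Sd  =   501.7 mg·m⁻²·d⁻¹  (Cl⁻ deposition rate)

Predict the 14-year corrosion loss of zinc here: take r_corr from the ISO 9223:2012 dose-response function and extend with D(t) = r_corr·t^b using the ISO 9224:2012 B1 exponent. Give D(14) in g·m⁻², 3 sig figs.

zinc: temperature factor f = -0.071·(15.1) = -1.0721
  SO₂ term: 0.0129·137.3^0.44·exp(0.046·42-1.0721) = 0.2658
  Cl⁻ term: 0.0175·501.7^0.57·exp(0.008·42+0.085·25.1) = 7.158
  sum: 0.2658 + 7.158 → r_corr = 7.424 μm/a
ISO 9224: D(t) = r_corr · t^b with b = 0.813 (zinc, B1)
  D(14) = 7.424 × 14^0.813 = 7.424 × 8.547 = 63.45 μm
  Mass loss = 63.45 μm × 7.14 g/cm³ = 453 g·m⁻²

D(14) = 453 g·m⁻²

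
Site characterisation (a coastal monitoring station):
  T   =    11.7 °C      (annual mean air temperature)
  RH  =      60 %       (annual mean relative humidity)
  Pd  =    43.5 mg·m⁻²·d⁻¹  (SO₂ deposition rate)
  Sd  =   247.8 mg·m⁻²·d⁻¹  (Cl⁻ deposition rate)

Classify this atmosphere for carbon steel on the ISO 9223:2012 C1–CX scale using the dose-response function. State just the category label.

carbon steel: T>10 °C ⇒ hinge -0.054·(11.7−10) = -0.0918
  Pd branch = 1.77·Pd^0.52·e^(0.02·RH+f) = 38.13 μm/a
  Cl⁻ term: 0.102·247.8^0.62·exp(0.033·60+0.04·11.7) = 35.98
  sum: 38.13 + 35.98 → r_corr = 74.11 μm/a
ISO 9223 Table 2 (carbon steel): 50 < 74.1 ≤ 80 μm/a ⇒ C4

C4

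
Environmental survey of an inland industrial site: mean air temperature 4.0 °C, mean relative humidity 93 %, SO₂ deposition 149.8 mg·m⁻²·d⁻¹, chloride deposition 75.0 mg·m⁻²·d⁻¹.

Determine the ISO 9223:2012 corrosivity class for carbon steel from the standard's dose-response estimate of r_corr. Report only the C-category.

C5

carbon steel: T≤10 °C ⇒ hinge +0.150·(4.0−10) = -0.9000
  SO₂ term: 1.77·149.8^0.52·exp(0.02·93-0.9000) = 62.54
  Cl⁻ term: 0.102·75.0^0.62·exp(0.033·93+0.04·4.0) = 37.45
  sum: 62.54 + 37.45 → r_corr = 99.99 μm/a
ISO 9223 Table 2 (carbon steel): 80 < 100 ≤ 200 μm/a ⇒ C5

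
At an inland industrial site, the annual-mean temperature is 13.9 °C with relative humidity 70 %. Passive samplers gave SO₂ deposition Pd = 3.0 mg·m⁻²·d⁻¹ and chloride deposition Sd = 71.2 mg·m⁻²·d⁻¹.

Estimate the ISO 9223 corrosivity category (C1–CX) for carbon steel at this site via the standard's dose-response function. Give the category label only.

C3

carbon steel: f(T) = -0.054·(T−10) [T>10 °C] = -0.2106
  Pd branch = 1.77·Pd^0.52·e^(0.02·RH+f) = 10.29 μm/a
  Cl⁻ term: 0.102·71.2^0.62·exp(0.033·70+0.04·13.9) = 25.22
  sum: 10.29 + 25.22 → r_corr = 35.52 μm/a
ISO 9223 Table 2 (carbon steel): 25 < 35.5 ≤ 50 μm/a ⇒ C3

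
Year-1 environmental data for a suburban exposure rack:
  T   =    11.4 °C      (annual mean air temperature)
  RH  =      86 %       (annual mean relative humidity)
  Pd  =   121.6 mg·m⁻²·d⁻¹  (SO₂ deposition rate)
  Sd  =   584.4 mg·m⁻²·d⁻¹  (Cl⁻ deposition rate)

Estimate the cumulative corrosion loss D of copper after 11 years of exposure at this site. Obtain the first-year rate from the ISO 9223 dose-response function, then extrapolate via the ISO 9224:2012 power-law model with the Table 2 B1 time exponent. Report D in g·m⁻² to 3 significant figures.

D(11) = 215 g·m⁻²

copper: T>10 °C ⇒ hinge -0.080·(11.4−10) = -0.1120
  SO₂ term: 0.0053·121.6^0.26·exp(0.059·86-0.1120) = 2.638
  Sd branch = 0.01025·Sd^0.27·e^(0.036·RH+0.049·T) = 2.213 μm/a
  r_corr = 2.638 + 2.213 = 4.851 μm/a
Long-term exponent b (ISO 9224 Table 2, B1) = 0.667
  D(11) = 4.851 × 11^0.667 = 4.851 × 4.95 = 24.01 μm
  Mass loss = 24.01 μm × 8.96 g/cm³ = 215.2 g·m⁻²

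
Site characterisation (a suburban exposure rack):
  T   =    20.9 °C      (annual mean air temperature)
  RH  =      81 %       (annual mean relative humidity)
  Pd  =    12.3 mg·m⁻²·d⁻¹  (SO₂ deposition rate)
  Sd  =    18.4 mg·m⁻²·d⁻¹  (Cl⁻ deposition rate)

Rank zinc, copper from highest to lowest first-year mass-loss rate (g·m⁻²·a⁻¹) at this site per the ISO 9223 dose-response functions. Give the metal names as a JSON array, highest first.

["copper", "zinc"]

zinc: temperature factor f = -0.071·(10.9) = -0.7739
  SO₂ term: 0.0129·12.3^0.44·exp(0.046·81-0.7739) = 0.7451
  Sd branch = 0.0175·Sd^0.57·e^(0.008·RH+0.085·T) = 1.04 μm/a
  r_corr = 0.7451 + 1.04 = 1.785 μm/a
  mass loss = 1.785 μm/a × 7.14 g/cm³ = 12.74 g·m⁻²·a⁻¹
copper: temperature factor f = -0.080·(10.9) = -0.8720
  Pd branch = 0.0053·Pd^0.26·e^(0.059·RH+f) = 0.5063 μm/a
  Cl⁻ term: 0.01025·18.4^0.27·exp(0.036·81+0.049·20.9) = 1.157
  sum: 0.5063 + 1.157 → r_corr = 1.663 μm/a
  mass loss = 1.663 μm/a × 8.96 g/cm³ = 14.9 g·m⁻²·a⁻¹
Ordering by g·m⁻²·a⁻¹: copper (14.9) > zinc (12.7)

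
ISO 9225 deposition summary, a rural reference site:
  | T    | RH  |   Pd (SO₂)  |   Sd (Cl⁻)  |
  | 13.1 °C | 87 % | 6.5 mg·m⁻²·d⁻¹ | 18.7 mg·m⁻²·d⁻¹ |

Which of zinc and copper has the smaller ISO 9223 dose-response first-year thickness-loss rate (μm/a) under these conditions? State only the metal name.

zinc

zinc: T>10 °C ⇒ hinge -0.071·(13.1−10) = -0.2201
  sulphur-dioxide contribution → 1.29 μm/a
  chloride contribution → 0.5673 μm/a
  total first-year rate 1.858 μm/a
copper: T>10 °C ⇒ hinge -0.080·(13.1−10) = -0.2480
  sulphur-dioxide contribution → 1.141 μm/a
  chloride contribution → 0.9842 μm/a
  ⇒ r_corr(copper) = 2.125 μm/a
Ordering by μm/a: copper (2.12) > zinc (1.86)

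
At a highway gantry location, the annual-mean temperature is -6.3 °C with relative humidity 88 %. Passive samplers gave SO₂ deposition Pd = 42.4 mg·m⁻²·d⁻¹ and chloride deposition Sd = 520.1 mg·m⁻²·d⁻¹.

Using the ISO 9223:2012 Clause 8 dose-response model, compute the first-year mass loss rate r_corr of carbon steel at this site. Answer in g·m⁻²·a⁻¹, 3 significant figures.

r_corr = 598 g·m⁻²·a⁻¹

carbon steel: f(T) = +0.150·(T−10) [T≤10 °C] = -2.4450
  SO₂ term: 1.77·42.4^0.52·exp(0.02·88-2.4450) = 6.262
  Cl⁻ term: 0.102·520.1^0.62·exp(0.033·88+0.04·-6.3) = 69.88
  sum: 6.262 + 69.88 → r_corr = 76.14 μm/a
Convert to mass loss: 76.14 μm/a × 7.85 g/cm³ = 597.7 g·m⁻²·a⁻¹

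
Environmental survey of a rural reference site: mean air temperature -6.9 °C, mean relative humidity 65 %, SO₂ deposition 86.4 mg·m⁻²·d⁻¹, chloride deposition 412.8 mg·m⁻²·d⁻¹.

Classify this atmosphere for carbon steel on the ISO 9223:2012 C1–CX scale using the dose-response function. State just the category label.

carbon steel: f(T) = +0.150·(T−10) [T≤10 °C] = -2.5350
  SO₂ term: 1.77·86.4^0.52·exp(0.02·65-2.5350) = 5.231
  Sd branch = 0.102·Sd^0.62·e^(0.033·RH+0.04·T) = 27.67 μm/a
  r_corr = 5.231 + 27.67 = 32.9 μm/a
32.9 μm/a falls in (25, 50] for carbon steel → category C3

C3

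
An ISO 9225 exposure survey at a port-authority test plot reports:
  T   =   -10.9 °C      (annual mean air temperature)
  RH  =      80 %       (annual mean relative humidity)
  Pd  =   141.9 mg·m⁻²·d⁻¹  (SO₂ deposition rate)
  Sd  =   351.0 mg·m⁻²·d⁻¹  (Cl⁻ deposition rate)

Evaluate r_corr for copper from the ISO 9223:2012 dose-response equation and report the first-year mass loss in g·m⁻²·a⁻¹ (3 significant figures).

copper: temperature factor f = +0.126·(-20.9) = -2.6334
  SO₂ term: 0.0053·141.9^0.26·exp(0.059·80-2.6334) = 0.1549
  Sd branch = 0.01025·Sd^0.27·e^(0.036·RH+0.049·T) = 0.5209 μm/a
  sum: 0.1549 + 0.5209 → r_corr = 0.6758 μm/a
Convert to mass loss: 0.6758 μm/a × 8.96 g/cm³ = 6.055 g·m⁻²·a⁻¹

r_corr = 6.06 g·m⁻²·a⁻¹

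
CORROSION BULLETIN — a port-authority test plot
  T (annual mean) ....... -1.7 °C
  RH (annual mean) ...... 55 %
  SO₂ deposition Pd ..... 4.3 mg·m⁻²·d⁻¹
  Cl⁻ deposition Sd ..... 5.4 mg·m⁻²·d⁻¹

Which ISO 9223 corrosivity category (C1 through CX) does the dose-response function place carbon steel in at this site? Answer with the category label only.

carbon steel: T≤10 °C ⇒ hinge +0.150·(-1.7−10) = -1.7550
  sulphur-dioxide contribution → 1.963 μm/a
  chloride contribution → 1.665 μm/a
  ⇒ r_corr(carbon steel) = 3.628 μm/a
ISO 9223 Table 2 (carbon steel): 1.3 < 3.63 ≤ 25 μm/a ⇒ C2

C2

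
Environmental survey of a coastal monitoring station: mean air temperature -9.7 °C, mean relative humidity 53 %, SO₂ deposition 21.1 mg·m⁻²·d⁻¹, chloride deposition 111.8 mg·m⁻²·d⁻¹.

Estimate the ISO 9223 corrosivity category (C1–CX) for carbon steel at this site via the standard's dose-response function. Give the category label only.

C2

carbon steel: temperature factor f = +0.150·(-19.7) = -2.9550
  Pd branch = 1.77·Pd^0.52·e^(0.02·RH+f) = 1.299 μm/a
  Sd branch = 0.102·Sd^0.62·e^(0.033·RH+0.04·T) = 7.408 μm/a
  r_corr = 1.299 + 7.408 = 8.707 μm/a
8.71 μm/a falls in (1.3, 25] for carbon steel → category C2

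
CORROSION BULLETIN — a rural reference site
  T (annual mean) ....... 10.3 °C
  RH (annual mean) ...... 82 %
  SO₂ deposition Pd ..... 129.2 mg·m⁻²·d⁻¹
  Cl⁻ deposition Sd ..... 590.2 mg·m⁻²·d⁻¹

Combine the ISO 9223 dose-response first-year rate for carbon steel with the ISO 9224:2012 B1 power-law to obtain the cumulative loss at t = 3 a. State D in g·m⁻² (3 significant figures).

D(3) = 3.25e+03 g·m⁻²

carbon steel: f(T) = -0.054·(T−10) [T>10 °C] = -0.0162
  SO₂ term: 1.77·129.2^0.52·exp(0.02·82-0.0162) = 112.5
  Cl⁻ term: 0.102·590.2^0.62·exp(0.033·82+0.04·10.3) = 120.4
  sum: 112.5 + 120.4 → r_corr = 232.9 μm/a
Long-term exponent b (ISO 9224 Table 2, B1) = 0.523
  D(3) = 232.9 × 3^0.523 = 232.9 × 1.776 = 413.7 μm
  Mass loss = 413.7 μm × 7.85 g/cm³ = 3248 g·m⁻²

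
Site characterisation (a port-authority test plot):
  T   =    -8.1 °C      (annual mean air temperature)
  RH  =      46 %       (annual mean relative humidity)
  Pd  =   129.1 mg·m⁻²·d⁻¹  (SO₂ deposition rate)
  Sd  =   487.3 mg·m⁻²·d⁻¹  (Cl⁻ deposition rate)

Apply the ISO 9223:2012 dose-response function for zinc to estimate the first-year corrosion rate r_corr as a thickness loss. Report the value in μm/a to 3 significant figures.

zinc: T≤10 °C ⇒ hinge +0.038·(-8.1−10) = -0.6878
  sulphur-dioxide contribution → 0.4567 μm/a
  chloride contribution → 0.4324 μm/a
  ⇒ r_corr(zinc) = 0.8891 μm/a

r_corr = 0.889 μm/a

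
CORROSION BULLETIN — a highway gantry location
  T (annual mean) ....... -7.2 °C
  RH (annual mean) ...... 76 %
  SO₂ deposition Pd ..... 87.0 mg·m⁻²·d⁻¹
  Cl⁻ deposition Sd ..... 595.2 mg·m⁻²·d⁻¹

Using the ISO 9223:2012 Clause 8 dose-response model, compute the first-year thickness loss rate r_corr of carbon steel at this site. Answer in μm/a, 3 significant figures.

r_corr = 55.6 μm/a

carbon steel: T≤10 °C ⇒ hinge +0.150·(-7.2−10) = -2.5800
  Pd branch = 1.77·Pd^0.52·e^(0.02·RH+f) = 6.254 μm/a
  Cl⁻ term: 0.102·595.2^0.62·exp(0.033·76+0.04·-7.2) = 49.32
  r_corr = 6.254 + 49.32 = 55.57 μm/a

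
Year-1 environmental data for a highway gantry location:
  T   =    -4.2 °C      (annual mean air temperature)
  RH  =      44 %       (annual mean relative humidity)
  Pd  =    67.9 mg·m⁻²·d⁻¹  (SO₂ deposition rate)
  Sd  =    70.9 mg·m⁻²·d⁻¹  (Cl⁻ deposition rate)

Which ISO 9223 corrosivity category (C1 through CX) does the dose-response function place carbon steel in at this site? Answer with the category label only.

C2

carbon steel: T≤10 °C ⇒ hinge +0.150·(-4.2−10) = -2.1300
  sulphur-dioxide contribution → 4.547 μm/a
  chloride contribution → 5.172 μm/a
  total first-year rate 9.718 μm/a
9.72 μm/a falls in (1.3, 25] for carbon steel → category C2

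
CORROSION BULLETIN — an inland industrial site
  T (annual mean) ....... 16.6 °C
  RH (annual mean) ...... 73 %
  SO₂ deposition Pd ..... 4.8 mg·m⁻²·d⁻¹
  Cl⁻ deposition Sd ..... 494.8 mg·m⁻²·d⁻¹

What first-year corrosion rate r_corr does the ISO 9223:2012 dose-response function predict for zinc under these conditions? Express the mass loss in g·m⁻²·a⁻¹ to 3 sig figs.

zinc: temperature factor f = -0.071·(6.6) = -0.4686
  sulphur-dioxide contribution → 0.4626 μm/a
  chloride contribution → 4.419 μm/a
  ⇒ r_corr(zinc) = 4.881 μm/a
Convert to mass loss: 4.881 μm/a × 7.14 g/cm³ = 34.85 g·m⁻²·a⁻¹

r_corr = 34.9 g·m⁻²·a⁻¹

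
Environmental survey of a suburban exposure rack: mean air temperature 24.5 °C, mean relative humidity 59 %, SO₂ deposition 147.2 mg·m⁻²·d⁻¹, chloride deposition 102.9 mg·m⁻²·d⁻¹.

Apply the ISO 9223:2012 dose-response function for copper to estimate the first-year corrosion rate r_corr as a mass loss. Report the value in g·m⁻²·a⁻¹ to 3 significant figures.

copper: temperature factor f = -0.080·(14.5) = -1.1600
  SO₂ term: 0.0053·147.2^0.26·exp(0.059·59-1.1600) = 0.1977
  Cl⁻ term: 0.01025·102.9^0.27·exp(0.036·59+0.049·24.5) = 0.9951
  r_corr = 0.1977 + 0.9951 = 1.193 μm/a
Convert to mass loss: 1.193 μm/a × 8.96 g/cm³ = 10.69 g·m⁻²·a⁻¹

r_corr = 10.7 g·m⁻²·a⁻¹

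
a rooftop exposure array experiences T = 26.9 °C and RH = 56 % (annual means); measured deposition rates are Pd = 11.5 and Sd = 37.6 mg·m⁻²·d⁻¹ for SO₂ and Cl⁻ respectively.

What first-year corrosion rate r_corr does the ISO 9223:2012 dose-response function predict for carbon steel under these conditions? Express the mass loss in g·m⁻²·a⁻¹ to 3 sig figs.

r_corr = 202 g·m⁻²·a⁻¹

carbon steel: temperature factor f = -0.054·(16.9) = -0.9126
  sulphur-dioxide contribution → 7.755 μm/a
  chloride contribution → 17.99 μm/a
  ⇒ r_corr(carbon steel) = 25.75 μm/a
Convert to mass loss: 25.75 μm/a × 7.85 g/cm³ = 202.1 g·m⁻²·a⁻¹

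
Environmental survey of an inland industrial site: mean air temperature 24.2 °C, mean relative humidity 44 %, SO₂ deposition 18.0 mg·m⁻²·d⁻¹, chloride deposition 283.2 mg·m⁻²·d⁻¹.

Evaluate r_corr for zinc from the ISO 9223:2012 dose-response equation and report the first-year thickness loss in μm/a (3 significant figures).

zinc: f(T) = -0.071·(T−10) [T>10 °C] = -1.0082
  SO₂ term: 0.0129·18.0^0.44·exp(0.046·44-1.0082) = 0.1271
  Sd branch = 0.0175·Sd^0.57·e^(0.008·RH+0.085·T) = 4.863 μm/a
  r_corr = 0.1271 + 4.863 = 4.991 μm/a

r_corr = 4.99 μm/a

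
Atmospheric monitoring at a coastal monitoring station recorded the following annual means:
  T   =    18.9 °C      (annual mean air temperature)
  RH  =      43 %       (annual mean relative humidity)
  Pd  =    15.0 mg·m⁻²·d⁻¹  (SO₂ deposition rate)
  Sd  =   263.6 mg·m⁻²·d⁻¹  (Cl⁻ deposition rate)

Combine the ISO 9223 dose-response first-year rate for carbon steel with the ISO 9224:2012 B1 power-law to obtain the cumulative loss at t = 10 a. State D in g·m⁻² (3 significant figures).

D(10) = 1.02e+03 g·m⁻²

carbon steel: temperature factor f = -0.054·(8.9) = -0.4806
  sulphur-dioxide contribution → 10.58 μm/a
  chloride contribution → 28.46 μm/a
  total first-year rate 39.03 μm/a
Power-law: D(10) = r_corr · 10^0.523
  D(10) = 39.03 × 10^0.523 = 39.03 × 3.334 = 130.1 μm
  Mass loss = 130.1 μm × 7.85 g/cm³ = 1022 g·m⁻²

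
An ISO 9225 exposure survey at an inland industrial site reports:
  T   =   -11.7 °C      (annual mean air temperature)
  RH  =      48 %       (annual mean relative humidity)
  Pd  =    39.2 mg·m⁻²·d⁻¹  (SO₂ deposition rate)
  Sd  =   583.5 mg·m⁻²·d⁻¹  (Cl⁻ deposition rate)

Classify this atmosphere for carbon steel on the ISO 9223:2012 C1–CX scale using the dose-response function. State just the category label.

carbon steel: f(T) = +0.150·(T−10) [T≤10 °C] = -3.2550
  SO₂ term: 1.77·39.2^0.52·exp(0.02·48-3.2550) = 1.202
  Cl⁻ term: 0.102·583.5^0.62·exp(0.033·48+0.04·-11.7) = 16.15
  r_corr = 1.202 + 16.15 = 17.35 μm/a
17.4 μm/a falls in (1.3, 25] for carbon steel → category C2

C2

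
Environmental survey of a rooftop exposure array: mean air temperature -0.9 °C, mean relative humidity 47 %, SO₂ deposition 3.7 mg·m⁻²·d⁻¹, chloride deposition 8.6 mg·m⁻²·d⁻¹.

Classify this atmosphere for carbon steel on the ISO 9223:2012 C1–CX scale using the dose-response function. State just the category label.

C2

carbon steel: T≤10 °C ⇒ hinge +0.150·(-0.9−10) = -1.6350
  SO₂ term: 1.77·3.7^0.52·exp(0.02·47-1.6350) = 1.744
  Cl⁻ term: 0.102·8.6^0.62·exp(0.033·47+0.04·-0.9) = 1.762
  sum: 1.744 + 1.762 → r_corr = 3.506 μm/a
ISO 9223 Table 2 (carbon steel): 1.3 < 3.51 ≤ 25 μm/a ⇒ C2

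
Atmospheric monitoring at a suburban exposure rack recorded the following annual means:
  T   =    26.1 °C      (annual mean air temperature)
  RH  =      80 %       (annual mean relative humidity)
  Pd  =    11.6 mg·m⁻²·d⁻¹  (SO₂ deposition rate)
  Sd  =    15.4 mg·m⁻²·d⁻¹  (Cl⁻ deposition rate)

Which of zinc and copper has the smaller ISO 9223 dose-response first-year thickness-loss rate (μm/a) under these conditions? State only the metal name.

zinc: f(T) = -0.071·(T−10) [T>10 °C] = -1.1431
  Pd branch = 0.0129·Pd^0.44·e^(0.046·RH+f) = 0.4794 μm/a
  Cl⁻ term: 0.0175·15.4^0.57·exp(0.008·80+0.085·26.1) = 1.45
  r_corr = 0.4794 + 1.45 = 1.929 μm/a
copper: T>10 °C ⇒ hinge -0.080·(26.1−10) = -1.2880
  Pd branch = 0.0053·Pd^0.26·e^(0.059·RH+f) = 0.3101 μm/a
  Sd branch = 0.01025·Sd^0.27·e^(0.036·RH+0.049·T) = 1.373 μm/a
  r_corr = 0.3101 + 1.373 = 1.683 μm/a
Ordering by μm/a: zinc (1.93) > copper (1.68)

copper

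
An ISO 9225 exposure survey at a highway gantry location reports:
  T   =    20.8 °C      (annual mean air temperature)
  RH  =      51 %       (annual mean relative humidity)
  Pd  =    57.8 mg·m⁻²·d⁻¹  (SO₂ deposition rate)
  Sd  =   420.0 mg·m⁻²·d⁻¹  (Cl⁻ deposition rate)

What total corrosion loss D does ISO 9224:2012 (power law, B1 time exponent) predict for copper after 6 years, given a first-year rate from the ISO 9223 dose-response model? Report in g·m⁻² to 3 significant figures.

D(6) = 30.8 g·m⁻²

copper: temperature factor f = -0.080·(10.8) = -0.8640
  Pd branch = 0.0053·Pd^0.26·e^(0.059·RH+f) = 0.13 μm/a
  Cl⁻ term: 0.01025·420.0^0.27·exp(0.036·51+0.049·20.8) = 0.9099
  r_corr = 0.13 + 0.9099 = 1.04 μm/a
ISO 9224: D(t) = r_corr · t^b with b = 0.667 (copper, B1)
  D(6) = 1.04 × 6^0.667 = 1.04 × 3.304 = 3.436 μm
  Mass loss = 3.436 μm × 8.96 g/cm³ = 30.78 g·m⁻²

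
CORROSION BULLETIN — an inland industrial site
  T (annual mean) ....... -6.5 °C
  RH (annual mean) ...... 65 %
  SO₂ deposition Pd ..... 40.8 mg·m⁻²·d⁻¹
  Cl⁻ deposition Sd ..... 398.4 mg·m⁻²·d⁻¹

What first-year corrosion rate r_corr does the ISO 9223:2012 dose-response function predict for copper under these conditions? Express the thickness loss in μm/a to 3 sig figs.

r_corr = 0.470 μm/a

copper: T≤10 °C ⇒ hinge +0.126·(-6.5−10) = -2.0790
  SO₂ term: 0.0053·40.8^0.26·exp(0.059·65-2.0790) = 0.08048
  Sd branch = 0.01025·Sd^0.27·e^(0.036·RH+0.049·T) = 0.3897 μm/a
  r_corr = 0.08048 + 0.3897 = 0.4702 μm/a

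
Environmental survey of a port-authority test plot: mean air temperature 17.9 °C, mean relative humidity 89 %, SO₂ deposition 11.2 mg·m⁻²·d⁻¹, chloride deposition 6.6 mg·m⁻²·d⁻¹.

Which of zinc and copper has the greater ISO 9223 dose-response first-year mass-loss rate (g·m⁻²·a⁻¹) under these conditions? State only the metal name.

zinc: temperature factor f = -0.071·(7.9) = -0.5609
  SO₂ term: 0.0129·11.2^0.44·exp(0.046·89-0.5609) = 1.278
  Sd branch = 0.0175·Sd^0.57·e^(0.008·RH+0.085·T) = 0.4788 μm/a
  sum: 1.278 + 0.4788 → r_corr = 1.757 μm/a
  mass loss = 1.757 μm/a × 7.14 g/cm³ = 12.55 g·m⁻²·a⁻¹
copper: temperature factor f = -0.080·(7.9) = -0.6320
  Pd branch = 0.0053·Pd^0.26·e^(0.059·RH+f) = 1.007 μm/a
  Cl⁻ term: 0.01025·6.6^0.27·exp(0.036·89+0.049·17.9) = 1.01
  sum: 1.007 + 1.01 → r_corr = 2.017 μm/a
  mass loss = 2.017 μm/a × 8.96 g/cm³ = 18.07 g·m⁻²·a⁻¹
Ordering by g·m⁻²·a⁻¹: copper (18.1) > zinc (12.5)

copper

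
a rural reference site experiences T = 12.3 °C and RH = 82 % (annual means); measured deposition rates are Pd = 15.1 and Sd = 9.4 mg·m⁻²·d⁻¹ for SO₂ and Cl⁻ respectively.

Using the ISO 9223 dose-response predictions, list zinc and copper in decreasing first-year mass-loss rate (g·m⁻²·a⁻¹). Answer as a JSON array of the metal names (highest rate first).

zinc: T>10 °C ⇒ hinge -0.071·(12.3−10) = -0.1633
  Pd branch = 0.0129·Pd^0.44·e^(0.046·RH+f) = 1.572 μm/a
  Cl⁻ term: 0.0175·9.4^0.57·exp(0.008·82+0.085·12.3) = 0.3441
  r_corr = 1.572 + 0.3441 = 1.917 μm/a
  mass loss = 1.917 μm/a × 7.14 g/cm³ = 13.68 g·m⁻²·a⁻¹
copper: T>10 °C ⇒ hinge -0.080·(12.3−10) = -0.1840
  SO₂ term: 0.0053·15.1^0.26·exp(0.059·82-0.1840) = 1.127
  Cl⁻ term: 0.01025·9.4^0.27·exp(0.036·82+0.049·12.3) = 0.6565
  sum: 1.127 + 0.6565 → r_corr = 1.784 μm/a
  mass loss = 1.784 μm/a × 8.96 g/cm³ = 15.98 g·m⁻²·a⁻¹
Ordering by g·m⁻²·a⁻¹: copper (16) > zinc (13.7)

["copper", "zinc"]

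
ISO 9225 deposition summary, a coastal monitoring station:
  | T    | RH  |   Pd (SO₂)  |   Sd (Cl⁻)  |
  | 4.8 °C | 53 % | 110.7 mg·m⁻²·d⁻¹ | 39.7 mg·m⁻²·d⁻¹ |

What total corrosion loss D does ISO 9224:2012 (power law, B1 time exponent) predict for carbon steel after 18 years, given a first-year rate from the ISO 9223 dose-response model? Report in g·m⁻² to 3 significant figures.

carbon steel: T≤10 °C ⇒ hinge +0.150·(4.8−10) = -0.7800
  Pd branch = 1.77·Pd^0.52·e^(0.02·RH+f) = 27.07 μm/a
  Sd branch = 0.102·Sd^0.62·e^(0.033·RH+0.04·T) = 6.963 μm/a
  sum: 27.07 + 6.963 → r_corr = 34.04 μm/a
ISO 9224: D(t) = r_corr · t^b with b = 0.523 (carbon steel, B1)
  D(18) = 34.04 × 18^0.523 = 34.04 × 4.534 = 154.3 μm
  Mass loss = 154.3 μm × 7.85 g/cm³ = 1211 g·m⁻²

D(18) = 1.21e+03 g·m⁻²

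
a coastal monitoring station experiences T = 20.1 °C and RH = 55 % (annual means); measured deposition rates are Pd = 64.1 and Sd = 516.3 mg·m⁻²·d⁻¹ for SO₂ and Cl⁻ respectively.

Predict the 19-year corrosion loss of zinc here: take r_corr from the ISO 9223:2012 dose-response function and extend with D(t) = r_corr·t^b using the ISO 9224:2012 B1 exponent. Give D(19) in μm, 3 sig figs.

D(19) = 63.2 μm

zinc: T>10 °C ⇒ hinge -0.071·(20.1−10) = -0.7171
  sulphur-dioxide contribution → 0.4931 μm/a
  chloride contribution → 5.278 μm/a
  total first-year rate 5.771 μm/a
ISO 9224: D(t) = r_corr · t^b with b = 0.813 (zinc, B1)
  D(19) = 5.771 × 19^0.813 = 5.771 × 10.96 = 63.23 μm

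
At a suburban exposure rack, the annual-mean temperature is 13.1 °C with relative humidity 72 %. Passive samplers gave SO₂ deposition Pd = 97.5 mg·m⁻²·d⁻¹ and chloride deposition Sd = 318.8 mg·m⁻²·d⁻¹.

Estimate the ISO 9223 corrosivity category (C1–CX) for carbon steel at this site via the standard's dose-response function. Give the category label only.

C5

carbon steel: temperature factor f = -0.054·(3.1) = -0.1674
  SO₂ term: 1.77·97.5^0.52·exp(0.02·72-0.1674) = 68.38
  Sd branch = 0.102·Sd^0.62·e^(0.033·RH+0.04·T) = 66.11 μm/a
  sum: 68.38 + 66.11 → r_corr = 134.5 μm/a
Category bounds: 80…200 μm/a bracket r_corr ⇒ C5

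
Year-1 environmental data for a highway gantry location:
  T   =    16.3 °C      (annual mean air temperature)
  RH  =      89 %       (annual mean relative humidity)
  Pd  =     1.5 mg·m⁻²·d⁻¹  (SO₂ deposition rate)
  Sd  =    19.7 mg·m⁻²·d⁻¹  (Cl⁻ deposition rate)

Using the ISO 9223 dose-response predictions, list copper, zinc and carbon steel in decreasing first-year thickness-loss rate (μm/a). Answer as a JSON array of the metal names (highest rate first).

["carbon steel", "copper", "zinc"]

copper: T>10 °C ⇒ hinge -0.080·(16.3−10) = -0.5040
  sulphur-dioxide contribution → 0.6787 μm/a
  chloride contribution → 1.255 μm/a
  total first-year rate 1.933 μm/a
zinc: temperature factor f = -0.071·(6.3) = -0.4473
  sulphur-dioxide contribution → 0.5913 μm/a
  chloride contribution → 0.7795 μm/a
  total first-year rate 1.371 μm/a
carbon steel: T>10 °C ⇒ hinge -0.054·(16.3−10) = -0.3402
  sulphur-dioxide contribution → 9.222 μm/a
  chloride contribution → 23.43 μm/a
  total first-year rate 32.66 μm/a
Ordering by μm/a: carbon steel (32.7) > copper (1.93) > zinc (1.37)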